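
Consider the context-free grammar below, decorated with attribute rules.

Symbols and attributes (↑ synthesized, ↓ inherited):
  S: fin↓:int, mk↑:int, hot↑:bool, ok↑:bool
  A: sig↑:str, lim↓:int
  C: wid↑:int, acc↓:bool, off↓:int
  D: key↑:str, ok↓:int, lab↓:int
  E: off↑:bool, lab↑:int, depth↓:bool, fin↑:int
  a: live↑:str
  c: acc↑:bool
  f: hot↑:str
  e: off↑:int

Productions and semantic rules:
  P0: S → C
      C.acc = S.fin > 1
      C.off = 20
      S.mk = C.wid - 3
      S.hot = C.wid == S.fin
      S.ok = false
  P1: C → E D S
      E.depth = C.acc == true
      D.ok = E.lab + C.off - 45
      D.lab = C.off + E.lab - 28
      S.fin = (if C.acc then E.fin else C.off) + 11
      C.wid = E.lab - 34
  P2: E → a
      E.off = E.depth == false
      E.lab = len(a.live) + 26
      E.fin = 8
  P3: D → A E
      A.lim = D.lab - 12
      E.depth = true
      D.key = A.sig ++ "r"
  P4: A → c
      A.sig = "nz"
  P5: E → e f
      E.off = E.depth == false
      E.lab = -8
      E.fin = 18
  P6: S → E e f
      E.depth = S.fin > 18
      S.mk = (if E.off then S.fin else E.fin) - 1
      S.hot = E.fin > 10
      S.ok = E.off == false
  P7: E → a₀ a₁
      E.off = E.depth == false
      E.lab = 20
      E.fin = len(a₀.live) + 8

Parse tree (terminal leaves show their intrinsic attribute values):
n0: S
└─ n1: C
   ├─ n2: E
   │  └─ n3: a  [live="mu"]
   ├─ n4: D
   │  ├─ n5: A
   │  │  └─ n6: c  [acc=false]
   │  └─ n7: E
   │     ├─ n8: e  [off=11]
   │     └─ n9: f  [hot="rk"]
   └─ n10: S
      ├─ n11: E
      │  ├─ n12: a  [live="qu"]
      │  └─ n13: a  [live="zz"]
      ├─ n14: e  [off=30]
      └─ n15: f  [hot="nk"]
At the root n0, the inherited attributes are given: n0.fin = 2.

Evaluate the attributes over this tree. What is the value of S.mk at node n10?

9

1. n0.fin = 2  [given at root]
2. n1.acc = true  [S.fin > 1]
3. n1.off = 20  [20]
4. n2.depth = true  [C.acc == true]
5. n3.live = "mu"  [terminal]
6. n2.off = false  [E.depth == false]
7. n2.lab = 28  [len(a.live) + 26]
8. n2.fin = 8  [8]
9. n4.ok = 3  [E.lab + C.off - 45]
10. n4.lab = 20  [C.off + E.lab - 28]
11. n5.lim = 8  [D.lab - 12]
12. n6.acc = false  [terminal]
13. n5.sig = "nz"  ["nz"]
14. n7.depth = true  [true]
15. n8.off = 11  [terminal]
16. n9.hot = "rk"  [terminal]
17. n7.off = false  [E.depth == false]
18. n7.lab = -8  [-8]
19. n7.fin = 18  [18]
20. n4.key = "nzr"  [A.sig ++ "r"]
21. n10.fin = 19  [(if C.acc then E.fin else C.off) + 11]
22. n11.depth = true  [S.fin > 18]
23. n12.live = "qu"  [terminal]
24. n13.live = "zz"  [terminal]
25. n11.off = false  [E.depth == false]
26. n11.lab = 20  [20]
27. n11.fin = 10  [len(a₀.live) + 8]
28. n14.off = 30  [terminal]
29. n15.hot = "nk"  [terminal]
30. n10.mk = 9  [(if E.off then S.fin else E.fin) - 1]
31. n10.hot = false  [E.fin > 10]
32. n10.ok = true  [E.off == false]
33. n1.wid = -6  [E.lab - 34]
34. n0.mk = -9  [C.wid - 3]
35. n0.hot = false  [C.wid == S.fin]
36. n0.ok = false  [false]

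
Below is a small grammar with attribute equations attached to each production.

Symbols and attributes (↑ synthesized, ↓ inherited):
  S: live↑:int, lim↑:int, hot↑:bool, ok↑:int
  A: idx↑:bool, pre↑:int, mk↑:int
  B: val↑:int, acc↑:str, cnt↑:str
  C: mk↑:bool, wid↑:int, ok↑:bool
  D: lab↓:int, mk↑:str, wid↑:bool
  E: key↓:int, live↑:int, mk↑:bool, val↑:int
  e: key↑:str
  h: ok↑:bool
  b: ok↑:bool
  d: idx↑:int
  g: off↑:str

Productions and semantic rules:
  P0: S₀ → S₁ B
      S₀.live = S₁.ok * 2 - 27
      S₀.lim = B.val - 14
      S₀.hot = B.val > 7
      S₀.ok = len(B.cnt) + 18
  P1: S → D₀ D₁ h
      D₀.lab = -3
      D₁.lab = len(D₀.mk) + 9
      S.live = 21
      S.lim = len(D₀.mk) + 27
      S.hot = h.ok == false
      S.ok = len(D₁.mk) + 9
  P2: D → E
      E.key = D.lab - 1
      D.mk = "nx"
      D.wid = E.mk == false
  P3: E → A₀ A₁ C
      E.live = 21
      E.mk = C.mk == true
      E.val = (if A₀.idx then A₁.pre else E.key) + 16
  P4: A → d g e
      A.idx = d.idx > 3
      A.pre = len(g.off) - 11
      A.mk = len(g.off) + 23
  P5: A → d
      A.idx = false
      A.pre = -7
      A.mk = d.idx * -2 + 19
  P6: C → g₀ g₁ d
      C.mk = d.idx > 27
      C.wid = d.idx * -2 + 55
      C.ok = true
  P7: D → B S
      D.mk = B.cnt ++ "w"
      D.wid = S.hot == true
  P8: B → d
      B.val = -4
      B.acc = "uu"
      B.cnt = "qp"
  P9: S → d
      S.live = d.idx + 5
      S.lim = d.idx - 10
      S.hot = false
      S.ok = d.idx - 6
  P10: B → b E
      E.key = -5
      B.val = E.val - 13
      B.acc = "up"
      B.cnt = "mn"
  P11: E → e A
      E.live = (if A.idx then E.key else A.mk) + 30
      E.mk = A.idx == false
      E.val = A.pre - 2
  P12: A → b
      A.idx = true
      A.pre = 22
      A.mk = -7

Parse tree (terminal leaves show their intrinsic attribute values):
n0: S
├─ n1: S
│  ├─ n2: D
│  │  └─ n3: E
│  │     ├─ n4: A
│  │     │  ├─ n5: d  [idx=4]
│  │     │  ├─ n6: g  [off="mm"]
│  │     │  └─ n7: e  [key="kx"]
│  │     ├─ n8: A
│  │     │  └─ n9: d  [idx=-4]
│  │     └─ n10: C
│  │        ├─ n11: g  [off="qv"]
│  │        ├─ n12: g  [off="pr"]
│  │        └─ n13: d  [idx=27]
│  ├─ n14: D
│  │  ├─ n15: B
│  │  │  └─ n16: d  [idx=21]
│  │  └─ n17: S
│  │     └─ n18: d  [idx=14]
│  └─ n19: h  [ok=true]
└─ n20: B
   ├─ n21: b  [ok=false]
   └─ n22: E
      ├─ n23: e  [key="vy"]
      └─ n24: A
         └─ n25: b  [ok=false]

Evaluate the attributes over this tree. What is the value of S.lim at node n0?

1. n2.lab = -3  [-3]
2. n3.key = -4  [D.lab - 1]
3. n5.idx = 4  [terminal]
4. n6.off = "mm"  [terminal]
5. n7.key = "kx"  [terminal]
6. n4.idx = true  [d.idx > 3]
7. n4.pre = -9  [len(g.off) - 11]
8. n4.mk = 25  [len(g.off) + 23]
9. n9.idx = -4  [terminal]
10. n8.idx = false  [false]
11. n8.pre = -7  [-7]
12. n8.mk = 27  [d.idx * -2 + 19]
13. n11.off = "qv"  [terminal]
14. n12.off = "pr"  [terminal]
15. n13.idx = 27  [terminal]
16. n10.mk = false  [d.idx > 27]
17. n10.wid = 1  [d.idx * -2 + 55]
18. n10.ok = true  [true]
19. n3.live = 21  [21]
20. n3.mk = false  [C.mk == true]
21. n3.val = 9  [(if A₀.idx then A₁.pre else E.key) + 16]
22. n2.mk = "nx"  ["nx"]
23. n2.wid = true  [E.mk == false]
24. n14.lab = 11  [len(D₀.mk) + 9]
25. n16.idx = 21  [terminal]
26. n15.val = -4  [-4]
27. n15.acc = "uu"  ["uu"]
28. n15.cnt = "qp"  ["qp"]
29. n18.idx = 14  [terminal]
30. n17.live = 19  [d.idx + 5]
31. n17.lim = 4  [d.idx - 10]
32. n17.hot = false  [false]
33. n17.ok = 8  [d.idx - 6]
34. n14.mk = "qpw"  [B.cnt ++ "w"]
35. n14.wid = false  [S.hot == true]
36. n19.ok = true  [terminal]
37. n1.live = 21  [21]
38. n1.lim = 29  [len(D₀.mk) + 27]
39. n1.hot = false  [h.ok == false]
40. n1.ok = 12  [len(D₁.mk) + 9]
41. n21.ok = false  [terminal]
42. n22.key = -5  [-5]
43. n23.key = "vy"  [terminal]
44. n25.ok = false  [terminal]
45. n24.idx = true  [true]
46. n24.pre = 22  [22]
47. n24.mk = -7  [-7]
48. n22.live = 25  [(if A.idx then E.key else A.mk) + 30]
49. n22.mk = false  [A.idx == false]
50. n22.val = 20  [A.pre - 2]
51. n20.val = 7  [E.val - 13]
52. n20.acc = "up"  ["up"]
53. n20.cnt = "mn"  ["mn"]
54. n0.live = -3  [S₁.ok * 2 - 27]
55. n0.lim = -7  [B.val - 14]
56. n0.hot = false  [B.val > 7]
57. n0.ok = 20  [len(B.cnt) + 18]

-7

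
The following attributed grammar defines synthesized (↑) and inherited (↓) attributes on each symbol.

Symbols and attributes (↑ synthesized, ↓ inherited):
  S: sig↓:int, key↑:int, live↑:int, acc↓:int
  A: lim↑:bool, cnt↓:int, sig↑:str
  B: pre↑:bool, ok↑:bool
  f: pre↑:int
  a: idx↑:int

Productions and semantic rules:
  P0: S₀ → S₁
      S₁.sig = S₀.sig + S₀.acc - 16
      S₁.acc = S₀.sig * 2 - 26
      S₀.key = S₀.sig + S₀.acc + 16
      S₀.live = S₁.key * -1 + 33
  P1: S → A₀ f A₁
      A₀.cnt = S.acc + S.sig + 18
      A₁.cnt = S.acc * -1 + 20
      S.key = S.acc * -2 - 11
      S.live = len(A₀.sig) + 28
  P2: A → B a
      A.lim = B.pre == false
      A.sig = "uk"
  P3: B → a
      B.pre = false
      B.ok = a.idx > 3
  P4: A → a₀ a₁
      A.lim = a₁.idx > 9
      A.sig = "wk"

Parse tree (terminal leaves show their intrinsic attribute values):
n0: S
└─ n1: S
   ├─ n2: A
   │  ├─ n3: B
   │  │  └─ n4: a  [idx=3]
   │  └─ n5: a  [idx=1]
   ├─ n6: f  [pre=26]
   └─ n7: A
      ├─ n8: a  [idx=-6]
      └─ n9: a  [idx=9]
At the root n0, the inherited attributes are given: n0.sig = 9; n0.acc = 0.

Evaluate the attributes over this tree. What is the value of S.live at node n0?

1. n0.sig = 9  [given at root]
2. n0.acc = 0  [given at root]
3. n1.sig = -7  [S₀.sig + S₀.acc - 16]
4. n1.acc = -8  [S₀.sig * 2 - 26]
5. n2.cnt = 3  [S.acc + S.sig + 18]
6. n4.idx = 3  [terminal]
7. n3.pre = false  [false]
8. n3.ok = false  [a.idx > 3]
9. n5.idx = 1  [terminal]
10. n2.lim = true  [B.pre == false]
11. n2.sig = "uk"  ["uk"]
12. n6.pre = 26  [terminal]
13. n7.cnt = 28  [S.acc * -1 + 20]
14. n8.idx = -6  [terminal]
15. n9.idx = 9  [terminal]
16. n7.lim = false  [a₁.idx > 9]
17. n7.sig = "wk"  ["wk"]
18. n1.key = 5  [S.acc * -2 - 11]
19. n1.live = 30  [len(A₀.sig) + 28]
20. n0.key = 25  [S₀.sig + S₀.acc + 16]
21. n0.live = 28  [S₁.key * -1 + 33]

28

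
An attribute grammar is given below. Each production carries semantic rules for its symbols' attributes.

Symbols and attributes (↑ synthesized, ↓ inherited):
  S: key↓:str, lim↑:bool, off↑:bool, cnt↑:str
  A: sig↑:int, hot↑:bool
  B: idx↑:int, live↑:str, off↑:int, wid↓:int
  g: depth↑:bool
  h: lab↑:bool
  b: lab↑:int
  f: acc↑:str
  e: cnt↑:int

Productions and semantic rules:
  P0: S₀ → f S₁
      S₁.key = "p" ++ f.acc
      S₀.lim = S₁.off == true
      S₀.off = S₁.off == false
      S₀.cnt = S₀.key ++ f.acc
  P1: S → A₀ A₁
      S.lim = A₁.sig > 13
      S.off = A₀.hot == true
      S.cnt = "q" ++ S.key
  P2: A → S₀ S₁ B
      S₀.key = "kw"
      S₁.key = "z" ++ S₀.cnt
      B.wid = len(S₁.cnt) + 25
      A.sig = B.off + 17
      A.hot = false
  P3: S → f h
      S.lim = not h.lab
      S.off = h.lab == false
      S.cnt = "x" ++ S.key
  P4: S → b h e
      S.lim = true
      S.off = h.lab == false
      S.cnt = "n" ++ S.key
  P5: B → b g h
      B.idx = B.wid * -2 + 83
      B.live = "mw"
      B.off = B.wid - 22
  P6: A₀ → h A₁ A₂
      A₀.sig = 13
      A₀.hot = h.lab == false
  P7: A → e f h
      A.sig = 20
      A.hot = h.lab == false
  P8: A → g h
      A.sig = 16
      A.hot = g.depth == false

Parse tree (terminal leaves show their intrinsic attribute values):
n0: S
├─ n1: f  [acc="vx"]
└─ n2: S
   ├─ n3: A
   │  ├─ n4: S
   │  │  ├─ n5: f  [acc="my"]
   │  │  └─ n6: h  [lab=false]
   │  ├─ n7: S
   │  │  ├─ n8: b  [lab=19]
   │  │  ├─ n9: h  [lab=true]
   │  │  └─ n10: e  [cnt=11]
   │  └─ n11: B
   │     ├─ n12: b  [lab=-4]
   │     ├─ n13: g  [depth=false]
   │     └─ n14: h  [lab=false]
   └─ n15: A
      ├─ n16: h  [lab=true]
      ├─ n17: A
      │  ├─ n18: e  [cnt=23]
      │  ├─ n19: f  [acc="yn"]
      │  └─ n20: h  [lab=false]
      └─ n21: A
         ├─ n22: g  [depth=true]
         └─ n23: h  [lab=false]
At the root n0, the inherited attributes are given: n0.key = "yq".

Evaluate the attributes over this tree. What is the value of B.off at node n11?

1. n0.key = "yq"  [given at root]
2. n1.acc = "vx"  [terminal]
3. n2.key = "pvx"  ["p" ++ f.acc]
4. n4.key = "kw"  ["kw"]
5. n5.acc = "my"  [terminal]
6. n6.lab = false  [terminal]
7. n4.lim = true  [not h.lab]
8. n4.off = true  [h.lab == false]
9. n4.cnt = "xkw"  ["x" ++ S.key]
10. n7.key = "zxkw"  ["z" ++ S₀.cnt]
11. n8.lab = 19  [terminal]
12. n9.lab = true  [terminal]
13. n10.cnt = 11  [terminal]
14. n7.lim = true  [true]
15. n7.off = false  [h.lab == false]
16. n7.cnt = "nzxkw"  ["n" ++ S.key]
17. n11.wid = 30  [len(S₁.cnt) + 25]
18. n12.lab = -4  [terminal]
19. n13.depth = false  [terminal]
20. n14.lab = false  [terminal]
21. n11.idx = 23  [B.wid * -2 + 83]
22. n11.live = "mw"  ["mw"]
23. n11.off = 8  [B.wid - 22]
24. n3.sig = 25  [B.off + 17]
25. n3.hot = false  [false]
26. n16.lab = true  [terminal]
27. n18.cnt = 23  [terminal]
28. n19.acc = "yn"  [terminal]
29. n20.lab = false  [terminal]
30. n17.sig = 20  [20]
31. n17.hot = true  [h.lab == false]
32. n22.depth = true  [terminal]
33. n23.lab = false  [terminal]
34. n21.sig = 16  [16]
35. n21.hot = false  [g.depth == false]
36. n15.sig = 13  [13]
37. n15.hot = false  [h.lab == false]
38. n2.lim = false  [A₁.sig > 13]
39. n2.off = false  [A₀.hot == true]
40. n2.cnt = "qpvx"  ["q" ++ S.key]
41. n0.lim = false  [S₁.off == true]
42. n0.off = true  [S₁.off == false]
43. n0.cnt = "yqvx"  [S₀.key ++ f.acc]

8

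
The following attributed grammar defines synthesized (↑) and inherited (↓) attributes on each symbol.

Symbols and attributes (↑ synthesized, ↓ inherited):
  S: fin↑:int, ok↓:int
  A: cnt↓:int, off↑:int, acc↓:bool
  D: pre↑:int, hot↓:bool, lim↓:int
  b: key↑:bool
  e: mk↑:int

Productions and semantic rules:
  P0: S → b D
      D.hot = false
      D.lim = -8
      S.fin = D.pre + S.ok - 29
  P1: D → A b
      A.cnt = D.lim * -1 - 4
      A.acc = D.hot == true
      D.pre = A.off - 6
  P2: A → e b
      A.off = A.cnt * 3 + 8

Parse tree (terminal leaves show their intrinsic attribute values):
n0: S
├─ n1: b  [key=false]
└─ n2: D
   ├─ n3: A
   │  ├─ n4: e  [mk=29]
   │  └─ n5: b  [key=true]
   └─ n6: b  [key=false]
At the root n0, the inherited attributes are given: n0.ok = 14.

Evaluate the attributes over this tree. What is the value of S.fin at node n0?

1. n0.ok = 14  [given at root]
2. n1.key = false  [terminal]
3. n2.hot = false  [false]
4. n2.lim = -8  [-8]
5. n3.cnt = 4  [D.lim * -1 - 4]
6. n3.acc = false  [D.hot == true]
7. n4.mk = 29  [terminal]
8. n5.key = true  [terminal]
9. n3.off = 20  [A.cnt * 3 + 8]
10. n6.key = false  [terminal]
11. n2.pre = 14  [A.off - 6]
12. n0.fin = -1  [D.pre + S.ok - 29]

-1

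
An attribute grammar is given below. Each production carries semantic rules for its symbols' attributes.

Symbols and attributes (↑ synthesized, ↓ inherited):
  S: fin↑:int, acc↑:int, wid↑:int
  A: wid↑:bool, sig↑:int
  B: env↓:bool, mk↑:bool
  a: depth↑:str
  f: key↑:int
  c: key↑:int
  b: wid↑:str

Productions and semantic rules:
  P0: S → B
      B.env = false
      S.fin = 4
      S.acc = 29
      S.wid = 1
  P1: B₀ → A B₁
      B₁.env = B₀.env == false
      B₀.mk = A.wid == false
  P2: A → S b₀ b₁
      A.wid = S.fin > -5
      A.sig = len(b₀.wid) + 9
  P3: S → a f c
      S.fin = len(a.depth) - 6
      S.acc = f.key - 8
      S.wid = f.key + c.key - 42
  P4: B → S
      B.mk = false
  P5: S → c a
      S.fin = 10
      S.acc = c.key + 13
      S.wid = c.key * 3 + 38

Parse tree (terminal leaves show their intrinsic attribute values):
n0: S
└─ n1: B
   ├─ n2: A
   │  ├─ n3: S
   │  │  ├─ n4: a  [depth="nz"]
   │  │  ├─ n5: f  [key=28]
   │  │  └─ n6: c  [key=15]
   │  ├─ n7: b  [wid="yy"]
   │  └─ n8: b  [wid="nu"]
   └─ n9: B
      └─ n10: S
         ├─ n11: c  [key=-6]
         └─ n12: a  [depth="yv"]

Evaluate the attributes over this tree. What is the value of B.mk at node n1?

false

1. n1.env = false  [false]
2. n4.depth = "nz"  [terminal]
3. n5.key = 28  [terminal]
4. n6.key = 15  [terminal]
5. n3.fin = -4  [len(a.depth) - 6]
6. n3.acc = 20  [f.key - 8]
7. n3.wid = 1  [f.key + c.key - 42]
8. n7.wid = "yy"  [terminal]
9. n8.wid = "nu"  [terminal]
10. n2.wid = true  [S.fin > -5]
11. n2.sig = 11  [len(b₀.wid) + 9]
12. n9.env = true  [B₀.env == false]
13. n11.key = -6  [terminal]
14. n12.depth = "yv"  [terminal]
15. n10.fin = 10  [10]
16. n10.acc = 7  [c.key + 13]
17. n10.wid = 20  [c.key * 3 + 38]
18. n9.mk = false  [false]
19. n1.mk = false  [A.wid == false]
20. n0.fin = 4  [4]
21. n0.acc = 29  [29]
22. n0.wid = 1  [1]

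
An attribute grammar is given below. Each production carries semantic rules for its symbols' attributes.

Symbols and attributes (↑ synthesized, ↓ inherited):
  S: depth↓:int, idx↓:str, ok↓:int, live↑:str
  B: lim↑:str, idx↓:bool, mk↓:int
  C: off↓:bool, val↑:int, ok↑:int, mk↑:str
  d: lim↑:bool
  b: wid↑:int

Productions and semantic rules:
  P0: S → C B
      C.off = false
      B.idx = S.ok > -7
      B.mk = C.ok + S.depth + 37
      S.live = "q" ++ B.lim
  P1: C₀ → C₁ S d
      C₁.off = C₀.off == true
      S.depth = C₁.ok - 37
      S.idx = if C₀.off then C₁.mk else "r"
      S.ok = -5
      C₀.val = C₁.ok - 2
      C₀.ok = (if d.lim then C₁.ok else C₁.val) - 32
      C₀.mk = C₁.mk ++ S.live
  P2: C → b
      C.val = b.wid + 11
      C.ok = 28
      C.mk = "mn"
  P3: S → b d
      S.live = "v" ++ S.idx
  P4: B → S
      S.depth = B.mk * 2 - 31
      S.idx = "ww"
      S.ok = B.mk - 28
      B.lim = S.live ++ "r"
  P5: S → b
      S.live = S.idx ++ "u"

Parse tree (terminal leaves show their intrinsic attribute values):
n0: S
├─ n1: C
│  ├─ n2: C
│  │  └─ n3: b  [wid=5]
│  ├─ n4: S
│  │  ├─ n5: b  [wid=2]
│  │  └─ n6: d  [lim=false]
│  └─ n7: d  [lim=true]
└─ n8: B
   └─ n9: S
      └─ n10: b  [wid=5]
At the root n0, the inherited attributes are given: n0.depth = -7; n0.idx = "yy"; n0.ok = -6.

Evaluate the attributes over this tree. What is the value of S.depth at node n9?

1. n0.depth = -7  [given at root]
2. n0.idx = "yy"  [given at root]
3. n0.ok = -6  [given at root]
4. n1.off = false  [false]
5. n2.off = false  [C₀.off == true]
6. n3.wid = 5  [terminal]
7. n2.val = 16  [b.wid + 11]
8. n2.ok = 28  [28]
9. n2.mk = "mn"  ["mn"]
10. n4.depth = -9  [C₁.ok - 37]
11. n4.idx = "r"  [if C₀.off then C₁.mk else "r"]
12. n4.ok = -5  [-5]
13. n5.wid = 2  [terminal]
14. n6.lim = false  [terminal]
15. n4.live = "vr"  ["v" ++ S.idx]
16. n7.lim = true  [terminal]
17. n1.val = 26  [C₁.ok - 2]
18. n1.ok = -4  [(if d.lim then C₁.ok else C₁.val) - 32]
19. n1.mk = "mnvr"  [C₁.mk ++ S.live]
20. n8.idx = true  [S.ok > -7]
21. n8.mk = 26  [C.ok + S.depth + 37]
22. n9.depth = 21  [B.mk * 2 - 31]
23. n9.idx = "ww"  ["ww"]
24. n9.ok = -2  [B.mk - 28]
25. n10.wid = 5  [terminal]
26. n9.live = "wwu"  [S.idx ++ "u"]
27. n8.lim = "wwur"  [S.live ++ "r"]
28. n0.live = "qwwur"  ["q" ++ B.lim]

21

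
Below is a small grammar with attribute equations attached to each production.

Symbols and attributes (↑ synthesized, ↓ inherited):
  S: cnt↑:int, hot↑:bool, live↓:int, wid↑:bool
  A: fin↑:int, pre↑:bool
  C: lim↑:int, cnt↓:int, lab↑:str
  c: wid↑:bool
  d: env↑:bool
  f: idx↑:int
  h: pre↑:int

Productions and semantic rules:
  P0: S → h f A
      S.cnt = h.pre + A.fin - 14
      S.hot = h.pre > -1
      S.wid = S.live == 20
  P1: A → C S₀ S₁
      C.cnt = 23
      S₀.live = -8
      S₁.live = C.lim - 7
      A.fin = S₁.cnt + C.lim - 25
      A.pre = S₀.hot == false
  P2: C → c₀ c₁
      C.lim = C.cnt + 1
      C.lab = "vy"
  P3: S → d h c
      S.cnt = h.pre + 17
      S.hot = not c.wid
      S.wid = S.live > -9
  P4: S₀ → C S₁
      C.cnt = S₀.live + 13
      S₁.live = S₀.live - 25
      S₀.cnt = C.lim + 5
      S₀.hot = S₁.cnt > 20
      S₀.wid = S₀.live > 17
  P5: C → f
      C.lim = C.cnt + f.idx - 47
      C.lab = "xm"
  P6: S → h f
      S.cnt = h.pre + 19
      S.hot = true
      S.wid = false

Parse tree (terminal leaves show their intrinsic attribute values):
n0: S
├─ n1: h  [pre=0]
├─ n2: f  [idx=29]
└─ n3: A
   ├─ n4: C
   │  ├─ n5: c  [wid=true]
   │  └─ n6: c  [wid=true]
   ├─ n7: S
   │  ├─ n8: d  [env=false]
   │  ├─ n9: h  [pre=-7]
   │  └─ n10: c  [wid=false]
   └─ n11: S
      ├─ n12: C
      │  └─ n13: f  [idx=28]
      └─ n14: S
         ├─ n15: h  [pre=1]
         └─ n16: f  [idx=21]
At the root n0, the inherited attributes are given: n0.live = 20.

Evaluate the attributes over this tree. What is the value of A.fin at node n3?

1. n0.live = 20  [given at root]
2. n1.pre = 0  [terminal]
3. n2.idx = 29  [terminal]
4. n4.cnt = 23  [23]
5. n5.wid = true  [terminal]
6. n6.wid = true  [terminal]
7. n4.lim = 24  [C.cnt + 1]
8. n4.lab = "vy"  ["vy"]
9. n7.live = -8  [-8]
10. n8.env = false  [terminal]
11. n9.pre = -7  [terminal]
12. n10.wid = false  [terminal]
13. n7.cnt = 10  [h.pre + 17]
14. n7.hot = true  [not c.wid]
15. n7.wid = true  [S.live > -9]
16. n11.live = 17  [C.lim - 7]
17. n12.cnt = 30  [S₀.live + 13]
18. n13.idx = 28  [terminal]
19. n12.lim = 11  [C.cnt + f.idx - 47]
20. n12.lab = "xm"  ["xm"]
21. n14.live = -8  [S₀.live - 25]
22. n15.pre = 1  [terminal]
23. n16.idx = 21  [terminal]
24. n14.cnt = 20  [h.pre + 19]
25. n14.hot = true  [true]
26. n14.wid = false  [false]
27. n11.cnt = 16  [C.lim + 5]
28. n11.hot = false  [S₁.cnt > 20]
29. n11.wid = false  [S₀.live > 17]
30. n3.fin = 15  [S₁.cnt + C.lim - 25]
31. n3.pre = false  [S₀.hot == false]
32. n0.cnt = 1  [h.pre + A.fin - 14]
33. n0.hot = true  [h.pre > -1]
34. n0.wid = true  [S.live == 20]

15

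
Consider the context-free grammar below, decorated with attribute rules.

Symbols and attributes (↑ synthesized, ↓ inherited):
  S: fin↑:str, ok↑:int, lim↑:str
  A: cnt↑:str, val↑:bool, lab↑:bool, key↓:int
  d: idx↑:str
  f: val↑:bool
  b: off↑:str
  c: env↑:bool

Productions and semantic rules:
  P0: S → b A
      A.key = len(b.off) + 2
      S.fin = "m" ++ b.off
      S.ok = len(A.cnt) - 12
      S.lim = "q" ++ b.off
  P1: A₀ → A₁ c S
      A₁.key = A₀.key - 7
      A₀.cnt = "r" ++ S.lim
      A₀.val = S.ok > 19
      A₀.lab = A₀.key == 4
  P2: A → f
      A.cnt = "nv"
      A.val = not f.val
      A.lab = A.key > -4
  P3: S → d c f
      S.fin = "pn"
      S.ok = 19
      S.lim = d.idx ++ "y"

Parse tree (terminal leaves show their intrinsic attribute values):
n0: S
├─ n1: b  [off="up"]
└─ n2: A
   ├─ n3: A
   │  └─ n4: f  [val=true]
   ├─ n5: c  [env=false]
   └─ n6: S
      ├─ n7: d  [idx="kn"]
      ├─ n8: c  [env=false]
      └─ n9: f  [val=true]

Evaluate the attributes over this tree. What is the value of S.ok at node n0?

1. n1.off = "up"  [terminal]
2. n2.key = 4  [len(b.off) + 2]
3. n3.key = -3  [A₀.key - 7]
4. n4.val = true  [terminal]
5. n3.cnt = "nv"  ["nv"]
6. n3.val = false  [not f.val]
7. n3.lab = true  [A.key > -4]
8. n5.env = false  [terminal]
9. n7.idx = "kn"  [terminal]
10. n8.env = false  [terminal]
11. n9.val = true  [terminal]
12. n6.fin = "pn"  ["pn"]
13. n6.ok = 19  [19]
14. n6.lim = "kny"  [d.idx ++ "y"]
15. n2.cnt = "rkny"  ["r" ++ S.lim]
16. n2.val = false  [S.ok > 19]
17. n2.lab = true  [A₀.key == 4]
18. n0.fin = "mup"  ["m" ++ b.off]
19. n0.ok = -8  [len(A.cnt) - 12]
20. n0.lim = "qup"  ["q" ++ b.off]

-8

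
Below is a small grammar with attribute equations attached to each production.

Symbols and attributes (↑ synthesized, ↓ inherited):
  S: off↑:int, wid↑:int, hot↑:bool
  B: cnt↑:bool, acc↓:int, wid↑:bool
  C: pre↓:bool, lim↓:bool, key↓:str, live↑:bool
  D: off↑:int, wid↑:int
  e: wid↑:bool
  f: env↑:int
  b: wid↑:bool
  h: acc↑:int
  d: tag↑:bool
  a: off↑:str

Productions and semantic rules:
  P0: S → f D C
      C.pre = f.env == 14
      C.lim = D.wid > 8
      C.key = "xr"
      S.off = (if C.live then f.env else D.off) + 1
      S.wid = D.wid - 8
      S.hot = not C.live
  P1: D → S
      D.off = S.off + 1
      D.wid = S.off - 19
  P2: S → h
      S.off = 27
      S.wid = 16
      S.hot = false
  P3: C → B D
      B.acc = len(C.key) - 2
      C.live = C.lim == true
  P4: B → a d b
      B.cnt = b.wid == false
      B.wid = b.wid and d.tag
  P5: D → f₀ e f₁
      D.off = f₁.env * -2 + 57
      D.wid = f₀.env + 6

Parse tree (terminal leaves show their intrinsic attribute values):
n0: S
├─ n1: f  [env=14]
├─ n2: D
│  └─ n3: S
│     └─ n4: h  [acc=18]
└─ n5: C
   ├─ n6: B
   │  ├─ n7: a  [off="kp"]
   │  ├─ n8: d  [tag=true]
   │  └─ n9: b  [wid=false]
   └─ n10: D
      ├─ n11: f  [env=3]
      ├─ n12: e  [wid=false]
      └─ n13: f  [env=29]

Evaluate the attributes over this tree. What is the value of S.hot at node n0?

1. n1.env = 14  [terminal]
2. n4.acc = 18  [terminal]
3. n3.off = 27  [27]
4. n3.wid = 16  [16]
5. n3.hot = false  [false]
6. n2.off = 28  [S.off + 1]
7. n2.wid = 8  [S.off - 19]
8. n5.pre = true  [f.env == 14]
9. n5.lim = false  [D.wid > 8]
10. n5.key = "xr"  ["xr"]
11. n6.acc = 0  [len(C.key) - 2]
12. n7.off = "kp"  [terminal]
13. n8.tag = true  [terminal]
14. n9.wid = false  [terminal]
15. n6.cnt = true  [b.wid == false]
16. n6.wid = false  [b.wid and d.tag]
17. n11.env = 3  [terminal]
18. n12.wid = false  [terminal]
19. n13.env = 29  [terminal]
20. n10.off = -1  [f₁.env * -2 + 57]
21. n10.wid = 9  [f₀.env + 6]
22. n5.live = false  [C.lim == true]
23. n0.off = 29  [(if C.live then f.env else D.off) + 1]
24. n0.wid = 0  [D.wid - 8]
25. n0.hot = true  [not C.live]

true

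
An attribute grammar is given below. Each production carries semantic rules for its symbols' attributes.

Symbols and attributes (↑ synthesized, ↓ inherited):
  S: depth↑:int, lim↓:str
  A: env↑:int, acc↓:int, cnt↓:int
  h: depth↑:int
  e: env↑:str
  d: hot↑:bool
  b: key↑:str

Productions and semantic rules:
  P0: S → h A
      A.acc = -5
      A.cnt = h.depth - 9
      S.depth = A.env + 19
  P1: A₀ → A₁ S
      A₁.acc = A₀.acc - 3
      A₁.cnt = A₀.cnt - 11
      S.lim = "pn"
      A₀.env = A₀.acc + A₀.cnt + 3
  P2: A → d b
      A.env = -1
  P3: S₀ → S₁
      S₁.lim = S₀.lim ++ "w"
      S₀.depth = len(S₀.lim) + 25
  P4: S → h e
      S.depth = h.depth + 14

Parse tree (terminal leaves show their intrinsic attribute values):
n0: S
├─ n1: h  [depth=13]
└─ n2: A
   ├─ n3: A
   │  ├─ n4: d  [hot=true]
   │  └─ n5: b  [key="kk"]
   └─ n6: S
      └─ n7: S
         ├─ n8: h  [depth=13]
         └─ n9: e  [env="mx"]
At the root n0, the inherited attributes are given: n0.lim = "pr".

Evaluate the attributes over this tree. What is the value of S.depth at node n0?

21

1. n0.lim = "pr"  [given at root]
2. n1.depth = 13  [terminal]
3. n2.acc = -5  [-5]
4. n2.cnt = 4  [h.depth - 9]
5. n3.acc = -8  [A₀.acc - 3]
6. n3.cnt = -7  [A₀.cnt - 11]
7. n4.hot = true  [terminal]
8. n5.key = "kk"  [terminal]
9. n3.env = -1  [-1]
10. n6.lim = "pn"  ["pn"]
11. n7.lim = "pnw"  [S₀.lim ++ "w"]
12. n8.depth = 13  [terminal]
13. n9.env = "mx"  [terminal]
14. n7.depth = 27  [h.depth + 14]
15. n6.depth = 27  [len(S₀.lim) + 25]
16. n2.env = 2  [A₀.acc + A₀.cnt + 3]
17. n0.depth = 21  [A.env + 19]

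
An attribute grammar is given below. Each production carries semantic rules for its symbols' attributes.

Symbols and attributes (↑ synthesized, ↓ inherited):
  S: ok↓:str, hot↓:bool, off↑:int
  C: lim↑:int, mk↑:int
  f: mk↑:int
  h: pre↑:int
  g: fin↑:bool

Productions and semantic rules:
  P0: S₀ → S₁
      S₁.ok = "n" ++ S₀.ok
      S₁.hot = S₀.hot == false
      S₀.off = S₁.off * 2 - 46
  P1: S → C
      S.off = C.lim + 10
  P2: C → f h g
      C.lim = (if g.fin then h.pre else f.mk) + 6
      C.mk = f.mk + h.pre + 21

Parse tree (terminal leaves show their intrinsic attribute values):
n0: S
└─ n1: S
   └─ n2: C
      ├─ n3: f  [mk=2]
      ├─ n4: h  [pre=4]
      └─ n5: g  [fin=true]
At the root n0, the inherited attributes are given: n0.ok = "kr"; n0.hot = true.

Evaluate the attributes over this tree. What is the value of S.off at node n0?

-6

1. n0.ok = "kr"  [given at root]
2. n0.hot = true  [given at root]
3. n1.ok = "nkr"  ["n" ++ S₀.ok]
4. n1.hot = false  [S₀.hot == false]
5. n3.mk = 2  [terminal]
6. n4.pre = 4  [terminal]
7. n5.fin = true  [terminal]
8. n2.lim = 10  [(if g.fin then h.pre else f.mk) + 6]
9. n2.mk = 27  [f.mk + h.pre + 21]
10. n1.off = 20  [C.lim + 10]
11. n0.off = -6  [S₁.off * 2 - 46]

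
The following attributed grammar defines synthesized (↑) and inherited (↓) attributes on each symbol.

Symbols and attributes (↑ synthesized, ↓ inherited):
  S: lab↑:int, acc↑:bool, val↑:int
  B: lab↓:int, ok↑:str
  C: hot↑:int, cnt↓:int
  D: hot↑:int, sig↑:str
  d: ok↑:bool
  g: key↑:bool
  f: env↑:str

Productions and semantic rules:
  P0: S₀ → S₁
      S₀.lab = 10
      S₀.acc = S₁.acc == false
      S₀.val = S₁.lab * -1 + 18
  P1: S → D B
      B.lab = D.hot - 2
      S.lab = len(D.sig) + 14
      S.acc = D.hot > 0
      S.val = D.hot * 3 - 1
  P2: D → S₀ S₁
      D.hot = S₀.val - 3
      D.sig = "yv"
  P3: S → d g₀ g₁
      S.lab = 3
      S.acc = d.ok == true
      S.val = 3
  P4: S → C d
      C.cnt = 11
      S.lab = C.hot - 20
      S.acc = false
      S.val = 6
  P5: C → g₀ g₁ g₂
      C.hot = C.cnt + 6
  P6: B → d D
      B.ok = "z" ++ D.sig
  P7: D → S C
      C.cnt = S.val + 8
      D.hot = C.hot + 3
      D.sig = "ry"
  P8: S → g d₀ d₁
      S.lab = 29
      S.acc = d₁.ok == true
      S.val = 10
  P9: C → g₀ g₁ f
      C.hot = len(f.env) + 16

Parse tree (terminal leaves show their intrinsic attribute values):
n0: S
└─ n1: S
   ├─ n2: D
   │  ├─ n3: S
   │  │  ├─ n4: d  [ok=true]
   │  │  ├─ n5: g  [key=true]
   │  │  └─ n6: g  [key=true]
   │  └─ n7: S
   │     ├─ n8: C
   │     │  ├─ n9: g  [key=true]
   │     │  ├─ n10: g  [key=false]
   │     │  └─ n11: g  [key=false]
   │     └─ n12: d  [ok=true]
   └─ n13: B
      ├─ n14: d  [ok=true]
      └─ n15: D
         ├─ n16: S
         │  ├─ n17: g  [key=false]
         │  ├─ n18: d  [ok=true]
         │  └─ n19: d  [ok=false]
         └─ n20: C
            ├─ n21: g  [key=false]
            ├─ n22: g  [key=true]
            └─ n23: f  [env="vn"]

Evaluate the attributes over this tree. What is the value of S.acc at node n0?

true

1. n4.ok = true  [terminal]
2. n5.key = true  [terminal]
3. n6.key = true  [terminal]
4. n3.lab = 3  [3]
5. n3.acc = true  [d.ok == true]
6. n3.val = 3  [3]
7. n8.cnt = 11  [11]
8. n9.key = true  [terminal]
9. n10.key = false  [terminal]
10. n11.key = false  [terminal]
11. n8.hot = 17  [C.cnt + 6]
12. n12.ok = true  [terminal]
13. n7.lab = -3  [C.hot - 20]
14. n7.acc = false  [false]
15. n7.val = 6  [6]
16. n2.hot = 0  [S₀.val - 3]
17. n2.sig = "yv"  ["yv"]
18. n13.lab = -2  [D.hot - 2]
19. n14.ok = true  [terminal]
20. n17.key = false  [terminal]
21. n18.ok = true  [terminal]
22. n19.ok = false  [terminal]
23. n16.lab = 29  [29]
24. n16.acc = false  [d₁.ok == true]
25. n16.val = 10  [10]
26. n20.cnt = 18  [S.val + 8]
27. n21.key = false  [terminal]
28. n22.key = true  [terminal]
29. n23.env = "vn"  [terminal]
30. n20.hot = 18  [len(f.env) + 16]
31. n15.hot = 21  [C.hot + 3]
32. n15.sig = "ry"  ["ry"]
33. n13.ok = "zry"  ["z" ++ D.sig]
34. n1.lab = 16  [len(D.sig) + 14]
35. n1.acc = false  [D.hot > 0]
36. n1.val = -1  [D.hot * 3 - 1]
37. n0.lab = 10  [10]
38. n0.acc = true  [S₁.acc == false]
39. n0.val = 2  [S₁.lab * -1 + 18]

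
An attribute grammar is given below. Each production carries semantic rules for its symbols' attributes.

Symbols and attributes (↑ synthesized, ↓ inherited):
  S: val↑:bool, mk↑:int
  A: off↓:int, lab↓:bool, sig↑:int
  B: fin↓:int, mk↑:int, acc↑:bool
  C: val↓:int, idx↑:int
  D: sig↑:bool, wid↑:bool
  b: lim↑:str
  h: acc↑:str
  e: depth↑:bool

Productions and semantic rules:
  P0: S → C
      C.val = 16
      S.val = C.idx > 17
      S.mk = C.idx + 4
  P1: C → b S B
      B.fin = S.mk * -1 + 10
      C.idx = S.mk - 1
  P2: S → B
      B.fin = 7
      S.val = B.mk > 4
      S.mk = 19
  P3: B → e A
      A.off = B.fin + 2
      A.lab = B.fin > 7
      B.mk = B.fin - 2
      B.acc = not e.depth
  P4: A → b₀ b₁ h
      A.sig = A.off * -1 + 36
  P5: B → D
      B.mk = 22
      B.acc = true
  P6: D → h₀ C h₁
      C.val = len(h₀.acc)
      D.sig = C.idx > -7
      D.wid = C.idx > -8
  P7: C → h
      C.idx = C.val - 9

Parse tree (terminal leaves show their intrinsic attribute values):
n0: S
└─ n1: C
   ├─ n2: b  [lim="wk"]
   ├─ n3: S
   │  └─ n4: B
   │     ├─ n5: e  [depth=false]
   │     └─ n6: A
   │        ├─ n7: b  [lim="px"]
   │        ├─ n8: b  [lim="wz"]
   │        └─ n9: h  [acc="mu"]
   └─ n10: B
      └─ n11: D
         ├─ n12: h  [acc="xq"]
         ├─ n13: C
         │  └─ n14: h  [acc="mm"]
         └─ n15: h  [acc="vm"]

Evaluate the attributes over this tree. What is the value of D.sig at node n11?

1. n1.val = 16  [16]
2. n2.lim = "wk"  [terminal]
3. n4.fin = 7  [7]
4. n5.depth = false  [terminal]
5. n6.off = 9  [B.fin + 2]
6. n6.lab = false  [B.fin > 7]
7. n7.lim = "px"  [terminal]
8. n8.lim = "wz"  [terminal]
9. n9.acc = "mu"  [terminal]
10. n6.sig = 27  [A.off * -1 + 36]
11. n4.mk = 5  [B.fin - 2]
12. n4.acc = true  [not e.depth]
13. n3.val = true  [B.mk > 4]
14. n3.mk = 19  [19]
15. n10.fin = -9  [S.mk * -1 + 10]
16. n12.acc = "xq"  [terminal]
17. n13.val = 2  [len(h₀.acc)]
18. n14.acc = "mm"  [terminal]
19. n13.idx = -7  [C.val - 9]
20. n15.acc = "vm"  [terminal]
21. n11.sig = false  [C.idx > -7]
22. n11.wid = true  [C.idx > -8]
23. n10.mk = 22  [22]
24. n10.acc = true  [true]
25. n1.idx = 18  [S.mk - 1]
26. n0.val = true  [C.idx > 17]
27. n0.mk = 22  [C.idx + 4]

false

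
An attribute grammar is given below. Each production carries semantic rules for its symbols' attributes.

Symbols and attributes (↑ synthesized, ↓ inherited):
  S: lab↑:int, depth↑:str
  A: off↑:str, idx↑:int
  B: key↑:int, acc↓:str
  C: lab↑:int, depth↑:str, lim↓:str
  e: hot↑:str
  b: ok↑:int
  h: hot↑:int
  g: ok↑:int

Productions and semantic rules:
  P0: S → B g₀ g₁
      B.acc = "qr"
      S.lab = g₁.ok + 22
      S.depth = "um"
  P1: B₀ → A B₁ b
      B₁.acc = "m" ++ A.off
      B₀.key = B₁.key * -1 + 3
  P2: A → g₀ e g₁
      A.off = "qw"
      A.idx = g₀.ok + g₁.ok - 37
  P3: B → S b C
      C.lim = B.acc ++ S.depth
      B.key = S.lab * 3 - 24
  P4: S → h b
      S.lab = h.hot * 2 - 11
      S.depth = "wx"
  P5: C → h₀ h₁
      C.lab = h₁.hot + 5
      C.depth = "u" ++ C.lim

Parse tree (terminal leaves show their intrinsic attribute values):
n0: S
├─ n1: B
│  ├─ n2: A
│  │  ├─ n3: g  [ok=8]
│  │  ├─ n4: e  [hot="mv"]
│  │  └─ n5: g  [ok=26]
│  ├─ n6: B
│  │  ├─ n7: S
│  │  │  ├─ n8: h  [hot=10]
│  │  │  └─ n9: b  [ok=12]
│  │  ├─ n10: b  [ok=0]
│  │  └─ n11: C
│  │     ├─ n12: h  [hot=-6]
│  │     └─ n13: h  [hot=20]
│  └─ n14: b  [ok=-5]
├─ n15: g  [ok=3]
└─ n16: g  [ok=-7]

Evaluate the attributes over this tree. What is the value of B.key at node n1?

0

1. n1.acc = "qr"  ["qr"]
2. n3.ok = 8  [terminal]
3. n4.hot = "mv"  [terminal]
4. n5.ok = 26  [terminal]
5. n2.off = "qw"  ["qw"]
6. n2.idx = -3  [g₀.ok + g₁.ok - 37]
7. n6.acc = "mqw"  ["m" ++ A.off]
8. n8.hot = 10  [terminal]
9. n9.ok = 12  [terminal]
10. n7.lab = 9  [h.hot * 2 - 11]
11. n7.depth = "wx"  ["wx"]
12. n10.ok = 0  [terminal]
13. n11.lim = "mqwwx"  [B.acc ++ S.depth]
14. n12.hot = -6  [terminal]
15. n13.hot = 20  [terminal]
16. n11.lab = 25  [h₁.hot + 5]
17. n11.depth = "umqwwx"  ["u" ++ C.lim]
18. n6.key = 3  [S.lab * 3 - 24]
19. n14.ok = -5  [terminal]
20. n1.key = 0  [B₁.key * -1 + 3]
21. n15.ok = 3  [terminal]
22. n16.ok = -7  [terminal]
23. n0.lab = 15  [g₁.ok + 22]
24. n0.depth = "um"  ["um"]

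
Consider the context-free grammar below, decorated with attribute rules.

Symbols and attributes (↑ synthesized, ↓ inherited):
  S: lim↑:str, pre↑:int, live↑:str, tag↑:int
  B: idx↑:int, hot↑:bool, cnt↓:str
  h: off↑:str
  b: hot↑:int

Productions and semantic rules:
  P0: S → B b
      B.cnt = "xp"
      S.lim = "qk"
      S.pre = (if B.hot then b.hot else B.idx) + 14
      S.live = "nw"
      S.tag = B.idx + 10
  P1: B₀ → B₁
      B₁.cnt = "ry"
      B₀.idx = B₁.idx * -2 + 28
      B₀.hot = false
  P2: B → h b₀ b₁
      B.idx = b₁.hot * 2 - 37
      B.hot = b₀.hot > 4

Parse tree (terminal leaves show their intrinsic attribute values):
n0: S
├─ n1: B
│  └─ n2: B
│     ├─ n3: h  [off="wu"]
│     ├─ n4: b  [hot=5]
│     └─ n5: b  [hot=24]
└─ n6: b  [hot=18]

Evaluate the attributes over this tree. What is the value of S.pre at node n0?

20

1. n1.cnt = "xp"  ["xp"]
2. n2.cnt = "ry"  ["ry"]
3. n3.off = "wu"  [terminal]
4. n4.hot = 5  [terminal]
5. n5.hot = 24  [terminal]
6. n2.idx = 11  [b₁.hot * 2 - 37]
7. n2.hot = true  [b₀.hot > 4]
8. n1.idx = 6  [B₁.idx * -2 + 28]
9. n1.hot = false  [false]
10. n6.hot = 18  [terminal]
11. n0.lim = "qk"  ["qk"]
12. n0.pre = 20  [(if B.hot then b.hot else B.idx) + 14]
13. n0.live = "nw"  ["nw"]
14. n0.tag = 16  [B.idx + 10]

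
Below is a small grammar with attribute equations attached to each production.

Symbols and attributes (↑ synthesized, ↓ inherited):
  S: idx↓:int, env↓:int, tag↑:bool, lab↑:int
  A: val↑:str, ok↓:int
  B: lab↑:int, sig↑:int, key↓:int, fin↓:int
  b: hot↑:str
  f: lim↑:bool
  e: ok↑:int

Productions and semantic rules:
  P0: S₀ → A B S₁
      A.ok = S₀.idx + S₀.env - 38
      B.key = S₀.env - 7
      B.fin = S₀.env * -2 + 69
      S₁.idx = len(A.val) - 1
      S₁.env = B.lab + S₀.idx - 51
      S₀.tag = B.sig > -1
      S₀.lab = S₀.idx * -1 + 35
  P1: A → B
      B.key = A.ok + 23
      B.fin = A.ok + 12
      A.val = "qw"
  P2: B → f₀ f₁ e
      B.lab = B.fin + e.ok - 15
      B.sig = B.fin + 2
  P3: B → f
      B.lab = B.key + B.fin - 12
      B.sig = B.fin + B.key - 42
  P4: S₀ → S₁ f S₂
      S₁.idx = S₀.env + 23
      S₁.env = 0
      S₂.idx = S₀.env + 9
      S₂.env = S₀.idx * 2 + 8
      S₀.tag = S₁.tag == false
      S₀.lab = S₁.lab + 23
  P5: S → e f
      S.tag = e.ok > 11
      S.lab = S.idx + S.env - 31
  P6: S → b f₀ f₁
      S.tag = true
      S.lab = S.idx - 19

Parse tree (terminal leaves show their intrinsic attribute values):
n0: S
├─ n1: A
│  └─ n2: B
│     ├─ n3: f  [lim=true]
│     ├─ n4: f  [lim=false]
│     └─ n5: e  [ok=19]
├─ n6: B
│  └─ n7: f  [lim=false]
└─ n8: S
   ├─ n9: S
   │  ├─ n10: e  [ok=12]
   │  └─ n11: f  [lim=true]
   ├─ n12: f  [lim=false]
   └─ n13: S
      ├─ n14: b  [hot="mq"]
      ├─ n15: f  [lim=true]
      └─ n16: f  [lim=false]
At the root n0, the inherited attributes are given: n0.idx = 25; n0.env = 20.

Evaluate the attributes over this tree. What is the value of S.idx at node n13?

1. n0.idx = 25  [given at root]
2. n0.env = 20  [given at root]
3. n1.ok = 7  [S₀.idx + S₀.env - 38]
4. n2.key = 30  [A.ok + 23]
5. n2.fin = 19  [A.ok + 12]
6. n3.lim = true  [terminal]
7. n4.lim = false  [terminal]
8. n5.ok = 19  [terminal]
9. n2.lab = 23  [B.fin + e.ok - 15]
10. n2.sig = 21  [B.fin + 2]
11. n1.val = "qw"  ["qw"]
12. n6.key = 13  [S₀.env - 7]
13. n6.fin = 29  [S₀.env * -2 + 69]
14. n7.lim = false  [terminal]
15. n6.lab = 30  [B.key + B.fin - 12]
16. n6.sig = 0  [B.fin + B.key - 42]
17. n8.idx = 1  [len(A.val) - 1]
18. n8.env = 4  [B.lab + S₀.idx - 51]
19. n9.idx = 27  [S₀.env + 23]
20. n9.env = 0  [0]
21. n10.ok = 12  [terminal]
22. n11.lim = true  [terminal]
23. n9.tag = true  [e.ok > 11]
24. n9.lab = -4  [S.idx + S.env - 31]
25. n12.lim = false  [terminal]
26. n13.idx = 13  [S₀.env + 9]
27. n13.env = 10  [S₀.idx * 2 + 8]
28. n14.hot = "mq"  [terminal]
29. n15.lim = true  [terminal]
30. n16.lim = false  [terminal]
31. n13.tag = true  [true]
32. n13.lab = -6  [S.idx - 19]
33. n8.tag = false  [S₁.tag == false]
34. n8.lab = 19  [S₁.lab + 23]
35. n0.tag = true  [B.sig > -1]
36. n0.lab = 10  [S₀.idx * -1 + 35]

13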